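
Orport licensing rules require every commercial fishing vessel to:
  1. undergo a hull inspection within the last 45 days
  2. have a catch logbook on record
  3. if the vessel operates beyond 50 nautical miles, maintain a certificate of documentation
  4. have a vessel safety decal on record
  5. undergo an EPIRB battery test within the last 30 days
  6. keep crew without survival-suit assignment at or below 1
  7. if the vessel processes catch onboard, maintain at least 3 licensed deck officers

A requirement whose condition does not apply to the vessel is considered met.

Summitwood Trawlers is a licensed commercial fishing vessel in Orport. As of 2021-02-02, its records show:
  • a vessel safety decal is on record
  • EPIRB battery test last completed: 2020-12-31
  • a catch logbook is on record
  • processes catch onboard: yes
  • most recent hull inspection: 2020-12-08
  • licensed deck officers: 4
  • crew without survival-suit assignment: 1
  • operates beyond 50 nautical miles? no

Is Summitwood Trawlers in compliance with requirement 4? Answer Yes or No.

4. vessel safety decal present → met

Yes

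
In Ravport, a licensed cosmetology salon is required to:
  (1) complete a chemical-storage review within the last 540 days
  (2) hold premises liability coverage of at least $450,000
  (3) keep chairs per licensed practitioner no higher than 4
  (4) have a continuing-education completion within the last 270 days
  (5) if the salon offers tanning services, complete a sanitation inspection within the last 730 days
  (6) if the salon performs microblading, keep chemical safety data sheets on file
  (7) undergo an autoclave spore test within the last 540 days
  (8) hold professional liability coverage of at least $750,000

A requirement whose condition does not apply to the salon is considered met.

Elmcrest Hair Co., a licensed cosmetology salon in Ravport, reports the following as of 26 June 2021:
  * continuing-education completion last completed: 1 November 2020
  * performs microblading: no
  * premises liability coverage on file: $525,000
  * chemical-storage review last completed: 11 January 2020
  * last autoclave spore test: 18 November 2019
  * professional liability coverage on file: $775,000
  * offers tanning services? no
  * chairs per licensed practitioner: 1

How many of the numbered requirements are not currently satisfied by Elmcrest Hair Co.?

1

1. chemical-storage review 532 days ago vs limit 540 → met
2. premises liability coverage $525,000 ≥ $450,000 → met
3. chairs per licensed practitioner 1 ≤ 4 → met
4. continuing-education completion 237 days ago vs limit 270 → met
5. condition 'offers tanning services' does not hold → requirement n/a → met
6. condition 'performs microblading' does not hold → requirement n/a → met
7. autoclave spore test 586 days ago vs limit 540 → not met
8. professional liability coverage $775,000 ≥ $750,000 → met
Not met: 1 of 8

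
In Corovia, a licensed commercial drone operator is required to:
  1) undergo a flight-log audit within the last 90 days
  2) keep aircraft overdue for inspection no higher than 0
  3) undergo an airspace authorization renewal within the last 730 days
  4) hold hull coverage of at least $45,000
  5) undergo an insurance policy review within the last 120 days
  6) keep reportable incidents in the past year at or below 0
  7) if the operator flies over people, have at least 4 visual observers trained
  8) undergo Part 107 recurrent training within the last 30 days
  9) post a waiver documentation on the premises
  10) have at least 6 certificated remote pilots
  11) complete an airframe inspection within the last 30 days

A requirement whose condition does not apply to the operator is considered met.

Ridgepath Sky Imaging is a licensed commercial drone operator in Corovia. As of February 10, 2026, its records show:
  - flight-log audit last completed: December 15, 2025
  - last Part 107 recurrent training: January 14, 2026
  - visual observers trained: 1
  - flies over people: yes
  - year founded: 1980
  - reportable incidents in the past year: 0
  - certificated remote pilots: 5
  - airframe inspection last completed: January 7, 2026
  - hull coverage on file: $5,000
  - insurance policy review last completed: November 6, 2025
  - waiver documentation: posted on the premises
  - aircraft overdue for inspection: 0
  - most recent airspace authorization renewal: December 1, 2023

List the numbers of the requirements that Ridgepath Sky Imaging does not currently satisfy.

3, 4, 7, 10, 11

1. flight-log audit 57 days ago vs limit 90 → met
2. aircraft overdue for inspection 0 ≤ 0 → met
3. airspace authorization renewal 802 days ago vs limit 730 → not met
4. hull coverage $5,000 < $45,000 → not met
5. insurance policy review 96 days ago vs limit 120 → met
6. reportable incidents in the past year 0 ≤ 0 → met
7. condition 'flies over people' holds; visual observers trained 1 < 4 → not met
8. Part 107 recurrent training 27 days ago vs limit 30 → met
9. waiver documentation present → met
10. certificated remote pilots 5 < 6 → not met
11. airframe inspection 34 days ago vs limit 30 → not met
Not met: 3, 4, 7, 10, 11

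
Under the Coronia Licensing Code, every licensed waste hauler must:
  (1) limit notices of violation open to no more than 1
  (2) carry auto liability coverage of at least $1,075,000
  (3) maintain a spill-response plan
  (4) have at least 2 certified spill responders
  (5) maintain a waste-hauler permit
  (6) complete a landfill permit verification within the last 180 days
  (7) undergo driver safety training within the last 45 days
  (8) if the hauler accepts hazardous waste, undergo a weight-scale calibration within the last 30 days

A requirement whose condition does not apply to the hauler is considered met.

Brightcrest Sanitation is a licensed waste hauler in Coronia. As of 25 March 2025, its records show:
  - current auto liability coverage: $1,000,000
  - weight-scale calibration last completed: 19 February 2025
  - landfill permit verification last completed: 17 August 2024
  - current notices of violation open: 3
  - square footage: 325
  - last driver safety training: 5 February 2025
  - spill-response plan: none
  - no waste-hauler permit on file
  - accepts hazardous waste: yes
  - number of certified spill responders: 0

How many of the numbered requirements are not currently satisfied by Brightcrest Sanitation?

1. notices of violation open 3 > 1 → not met
2. auto liability coverage $1,000,000 < $1,075,000 → not met
3. spill-response plan absent → not met
4. certified spill responders 0 < 2 → not met
5. waste-hauler permit absent → not met
6. landfill permit verification 220 days ago vs limit 180 → not met
7. driver safety training 48 days ago vs limit 45 → not met
8. condition 'accepts hazardous waste' holds; weight-scale calibration 34 days ago vs limit 30 → not met
Not met: 8 of 8

8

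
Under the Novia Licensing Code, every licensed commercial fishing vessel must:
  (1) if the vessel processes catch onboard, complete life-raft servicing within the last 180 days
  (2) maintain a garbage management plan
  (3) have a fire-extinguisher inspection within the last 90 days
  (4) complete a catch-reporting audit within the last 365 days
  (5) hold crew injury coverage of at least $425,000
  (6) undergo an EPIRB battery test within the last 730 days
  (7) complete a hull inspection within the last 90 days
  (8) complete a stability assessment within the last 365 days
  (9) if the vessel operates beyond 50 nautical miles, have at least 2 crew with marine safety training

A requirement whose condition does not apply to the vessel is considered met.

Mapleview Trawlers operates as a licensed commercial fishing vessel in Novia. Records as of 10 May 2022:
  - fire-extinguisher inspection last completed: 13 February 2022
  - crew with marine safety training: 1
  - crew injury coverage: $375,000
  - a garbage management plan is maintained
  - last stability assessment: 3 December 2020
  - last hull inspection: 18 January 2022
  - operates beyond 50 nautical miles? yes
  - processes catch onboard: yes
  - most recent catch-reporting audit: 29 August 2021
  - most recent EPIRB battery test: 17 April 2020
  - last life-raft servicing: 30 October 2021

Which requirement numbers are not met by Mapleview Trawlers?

1, 5, 6, 7, 8, 9

1. condition 'processes catch onboard' holds; life-raft servicing 192 days ago vs limit 180 → not met
2. garbage management plan present → met
3. fire-extinguisher inspection 86 days ago vs limit 90 → met
4. catch-reporting audit 254 days ago vs limit 365 → met
5. crew injury coverage $375,000 < $425,000 → not met
6. EPIRB battery test 753 days ago vs limit 730 → not met
7. hull inspection 112 days ago vs limit 90 → not met
8. stability assessment 523 days ago vs limit 365 → not met
9. condition 'operates beyond 50 nautical miles' holds; crew with marine safety training 1 < 2 → not met
Not met: 1, 5, 6, 7, 8, 9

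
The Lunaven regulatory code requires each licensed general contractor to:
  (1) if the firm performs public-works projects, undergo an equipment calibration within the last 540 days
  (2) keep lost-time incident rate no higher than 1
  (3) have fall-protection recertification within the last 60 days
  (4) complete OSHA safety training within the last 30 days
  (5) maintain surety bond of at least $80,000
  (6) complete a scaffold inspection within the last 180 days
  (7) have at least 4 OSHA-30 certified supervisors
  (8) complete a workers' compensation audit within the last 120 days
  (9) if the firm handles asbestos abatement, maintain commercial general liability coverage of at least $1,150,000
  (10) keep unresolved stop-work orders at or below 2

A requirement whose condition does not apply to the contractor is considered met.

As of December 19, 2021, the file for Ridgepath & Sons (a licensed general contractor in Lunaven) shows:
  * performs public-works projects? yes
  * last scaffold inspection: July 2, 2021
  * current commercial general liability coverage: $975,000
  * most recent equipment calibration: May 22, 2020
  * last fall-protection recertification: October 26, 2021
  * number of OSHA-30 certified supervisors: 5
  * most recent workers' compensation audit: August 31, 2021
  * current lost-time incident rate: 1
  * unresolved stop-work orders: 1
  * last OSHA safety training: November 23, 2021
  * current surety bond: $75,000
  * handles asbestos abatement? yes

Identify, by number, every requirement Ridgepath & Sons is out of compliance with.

1. condition 'performs public-works projects' holds; equipment calibration 576 days ago vs limit 540 → not met
2. lost-time incident rate 1 ≤ 1 → met
3. fall-protection recertification 54 days ago vs limit 60 → met
4. OSHA safety training 26 days ago vs limit 30 → met
5. surety bond $75,000 < $80,000 → not met
6. scaffold inspection 170 days ago vs limit 180 → met
7. OSHA-30 certified supervisors 5 ≥ 4 → met
8. workers' compensation audit 110 days ago vs limit 120 → met
9. condition 'handles asbestos abatement' holds; commercial general liability coverage $975,000 < $1,150,000 → not met
10. unresolved stop-work orders 1 ≤ 2 → met
Not met: 1, 5, 9

1, 5, 9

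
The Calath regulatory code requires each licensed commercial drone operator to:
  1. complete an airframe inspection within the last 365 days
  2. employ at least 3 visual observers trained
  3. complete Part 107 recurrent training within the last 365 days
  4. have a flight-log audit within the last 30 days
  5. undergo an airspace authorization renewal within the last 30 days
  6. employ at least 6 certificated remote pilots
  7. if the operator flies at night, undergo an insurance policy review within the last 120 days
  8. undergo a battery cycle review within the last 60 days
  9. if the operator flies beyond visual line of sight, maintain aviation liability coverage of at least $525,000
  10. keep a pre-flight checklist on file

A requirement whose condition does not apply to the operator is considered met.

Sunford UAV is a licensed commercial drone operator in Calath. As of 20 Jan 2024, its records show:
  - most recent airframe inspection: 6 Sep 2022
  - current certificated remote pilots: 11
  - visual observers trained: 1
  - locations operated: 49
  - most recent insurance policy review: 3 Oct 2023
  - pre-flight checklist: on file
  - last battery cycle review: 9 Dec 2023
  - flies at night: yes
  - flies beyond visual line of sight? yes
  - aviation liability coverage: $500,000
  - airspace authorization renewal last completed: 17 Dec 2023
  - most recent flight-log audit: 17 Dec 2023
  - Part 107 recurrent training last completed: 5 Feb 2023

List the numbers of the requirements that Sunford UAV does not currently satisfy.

1, 2, 4, 5, 9

1. airframe inspection 501 days ago vs limit 365 → not met
2. visual observers trained 1 < 3 → not met
3. Part 107 recurrent training 349 days ago vs limit 365 → met
4. flight-log audit 34 days ago vs limit 30 → not met
5. airspace authorization renewal 34 days ago vs limit 30 → not met
6. certificated remote pilots 11 ≥ 6 → met
7. condition 'flies at night' holds; insurance policy review 109 days ago vs limit 120 → met
8. battery cycle review 42 days ago vs limit 60 → met
9. condition 'flies beyond visual line of sight' holds; aviation liability coverage $500,000 < $525,000 → not met
10. pre-flight checklist present → met
Not met: 1, 2, 4, 5, 9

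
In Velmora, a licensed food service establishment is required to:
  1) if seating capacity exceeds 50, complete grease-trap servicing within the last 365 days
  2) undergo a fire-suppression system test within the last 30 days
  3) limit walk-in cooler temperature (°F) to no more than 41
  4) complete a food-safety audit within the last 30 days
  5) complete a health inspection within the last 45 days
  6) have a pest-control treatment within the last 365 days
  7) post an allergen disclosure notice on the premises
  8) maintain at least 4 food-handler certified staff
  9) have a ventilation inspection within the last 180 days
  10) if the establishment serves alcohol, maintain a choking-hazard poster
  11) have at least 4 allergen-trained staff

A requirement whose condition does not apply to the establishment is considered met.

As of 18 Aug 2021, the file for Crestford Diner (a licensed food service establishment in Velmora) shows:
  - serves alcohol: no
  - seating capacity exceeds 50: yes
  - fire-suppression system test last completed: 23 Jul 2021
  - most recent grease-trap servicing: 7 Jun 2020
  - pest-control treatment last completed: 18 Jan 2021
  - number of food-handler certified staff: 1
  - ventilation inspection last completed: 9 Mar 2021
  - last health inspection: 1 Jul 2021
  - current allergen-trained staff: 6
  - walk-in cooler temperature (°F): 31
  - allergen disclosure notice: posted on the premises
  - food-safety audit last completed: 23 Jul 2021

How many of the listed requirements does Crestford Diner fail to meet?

1. condition 'seating capacity exceeds 50' holds; grease-trap servicing 437 days ago vs limit 365 → not met
2. fire-suppression system test 26 days ago vs limit 30 → met
3. walk-in cooler temperature (°F) 31 ≤ 41 → met
4. food-safety audit 26 days ago vs limit 30 → met
5. health inspection 48 days ago vs limit 45 → not met
6. pest-control treatment 212 days ago vs limit 365 → met
7. allergen disclosure notice present → met
8. food-handler certified staff 1 < 4 → not met
9. ventilation inspection 162 days ago vs limit 180 → met
10. condition 'serves alcohol' does not hold → requirement n/a → met
11. allergen-trained staff 6 ≥ 4 → met
Not met: 3 of 11

3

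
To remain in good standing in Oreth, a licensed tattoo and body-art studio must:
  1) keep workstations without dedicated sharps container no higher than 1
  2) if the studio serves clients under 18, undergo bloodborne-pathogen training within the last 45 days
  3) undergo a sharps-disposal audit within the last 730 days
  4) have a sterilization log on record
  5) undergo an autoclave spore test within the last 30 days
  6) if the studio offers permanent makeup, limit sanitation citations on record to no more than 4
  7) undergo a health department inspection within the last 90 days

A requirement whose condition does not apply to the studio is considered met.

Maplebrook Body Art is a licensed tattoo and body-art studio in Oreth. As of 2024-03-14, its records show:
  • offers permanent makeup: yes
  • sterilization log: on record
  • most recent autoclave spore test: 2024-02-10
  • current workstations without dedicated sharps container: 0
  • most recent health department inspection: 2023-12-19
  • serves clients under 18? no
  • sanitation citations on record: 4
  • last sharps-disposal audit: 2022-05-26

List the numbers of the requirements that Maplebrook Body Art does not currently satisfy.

1. workstations without dedicated sharps container 0 ≤ 1 → met
2. condition 'serves clients under 18' does not hold → requirement n/a → met
3. sharps-disposal audit 658 days ago vs limit 730 → met
4. sterilization log present → met
5. autoclave spore test 33 days ago vs limit 30 → not met
6. condition 'offers permanent makeup' holds; sanitation citations on record 4 ≤ 4 → met
7. health department inspection 86 days ago vs limit 90 → met
Not met: 5

5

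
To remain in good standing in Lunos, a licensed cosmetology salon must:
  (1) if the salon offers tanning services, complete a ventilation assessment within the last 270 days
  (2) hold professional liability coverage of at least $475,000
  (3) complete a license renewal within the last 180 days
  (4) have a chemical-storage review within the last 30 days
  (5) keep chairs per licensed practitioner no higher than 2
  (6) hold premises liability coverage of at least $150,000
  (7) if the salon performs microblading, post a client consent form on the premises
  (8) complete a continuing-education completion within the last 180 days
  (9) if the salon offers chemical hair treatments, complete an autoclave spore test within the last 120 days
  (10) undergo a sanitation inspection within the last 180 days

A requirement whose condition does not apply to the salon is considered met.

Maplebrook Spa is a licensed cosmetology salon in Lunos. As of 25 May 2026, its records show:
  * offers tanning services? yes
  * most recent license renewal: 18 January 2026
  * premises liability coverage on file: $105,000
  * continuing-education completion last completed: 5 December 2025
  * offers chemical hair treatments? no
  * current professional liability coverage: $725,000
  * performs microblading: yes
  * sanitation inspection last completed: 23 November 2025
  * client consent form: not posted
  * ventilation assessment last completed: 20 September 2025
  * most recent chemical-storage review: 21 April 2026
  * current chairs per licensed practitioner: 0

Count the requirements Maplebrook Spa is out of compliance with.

1. condition 'offers tanning services' holds; ventilation assessment 247 days ago vs limit 270 → met
2. professional liability coverage $725,000 ≥ $475,000 → met
3. license renewal 127 days ago vs limit 180 → met
4. chemical-storage review 34 days ago vs limit 30 → not met
5. chairs per licensed practitioner 0 ≤ 2 → met
6. premises liability coverage $105,000 < $150,000 → not met
7. condition 'performs microblading' holds; client consent form absent → not met
8. continuing-education completion 171 days ago vs limit 180 → met
9. condition 'offers chemical hair treatments' does not hold → requirement n/a → met
10. sanitation inspection 183 days ago vs limit 180 → not met
Not met: 4 of 10

4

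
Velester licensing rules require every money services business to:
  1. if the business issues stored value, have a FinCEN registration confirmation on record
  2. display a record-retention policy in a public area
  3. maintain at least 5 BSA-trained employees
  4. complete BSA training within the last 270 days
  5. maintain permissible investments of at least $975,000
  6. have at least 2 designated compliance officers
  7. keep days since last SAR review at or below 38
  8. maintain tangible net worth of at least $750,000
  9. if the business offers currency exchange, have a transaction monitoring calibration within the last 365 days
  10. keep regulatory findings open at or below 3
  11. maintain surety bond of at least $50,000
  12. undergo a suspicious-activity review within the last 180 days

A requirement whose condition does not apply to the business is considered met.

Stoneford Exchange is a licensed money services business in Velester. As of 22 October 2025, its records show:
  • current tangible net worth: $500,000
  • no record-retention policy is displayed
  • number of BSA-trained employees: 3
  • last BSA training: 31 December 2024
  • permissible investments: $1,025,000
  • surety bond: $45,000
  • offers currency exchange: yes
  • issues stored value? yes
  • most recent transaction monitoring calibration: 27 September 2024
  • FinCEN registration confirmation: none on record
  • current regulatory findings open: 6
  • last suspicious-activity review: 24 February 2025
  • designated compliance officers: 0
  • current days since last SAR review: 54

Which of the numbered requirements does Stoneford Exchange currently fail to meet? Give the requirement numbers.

1, 2, 3, 4, 6, 7, 8, 9, 10, 11, 12

1. condition 'issues stored value' holds; FinCEN registration confirmation absent → not met
2. record-retention policy absent → not met
3. BSA-trained employees 3 < 5 → not met
4. BSA training 295 days ago vs limit 270 → not met
5. permissible investments $1,025,000 ≥ $975,000 → met
6. designated compliance officers 0 < 2 → not met
7. days since last SAR review 54 > 38 → not met
8. tangible net worth $500,000 < $750,000 → not met
9. condition 'offers currency exchange' holds; transaction monitoring calibration 390 days ago vs limit 365 → not met
10. regulatory findings open 6 > 3 → not met
11. surety bond $45,000 < $50,000 → not met
12. suspicious-activity review 240 days ago vs limit 180 → not met
Not met: 1, 2, 3, 4, 6, 7, 8, 9, 10, 11, 12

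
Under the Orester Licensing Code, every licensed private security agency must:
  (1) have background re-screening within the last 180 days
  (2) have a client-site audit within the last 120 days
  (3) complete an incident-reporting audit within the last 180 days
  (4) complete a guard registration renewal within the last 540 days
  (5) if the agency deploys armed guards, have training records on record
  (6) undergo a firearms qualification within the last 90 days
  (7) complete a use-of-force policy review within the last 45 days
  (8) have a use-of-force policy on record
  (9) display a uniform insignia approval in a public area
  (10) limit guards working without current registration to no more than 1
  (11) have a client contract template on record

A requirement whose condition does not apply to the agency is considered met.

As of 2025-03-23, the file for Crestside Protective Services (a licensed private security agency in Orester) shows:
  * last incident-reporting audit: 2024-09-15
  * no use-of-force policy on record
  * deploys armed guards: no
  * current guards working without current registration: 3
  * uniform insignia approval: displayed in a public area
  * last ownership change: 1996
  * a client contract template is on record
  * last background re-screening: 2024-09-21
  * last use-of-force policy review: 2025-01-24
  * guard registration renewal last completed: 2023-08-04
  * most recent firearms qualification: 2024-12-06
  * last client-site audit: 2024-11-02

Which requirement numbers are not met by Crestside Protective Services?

1. background re-screening 183 days ago vs limit 180 → not met
2. client-site audit 141 days ago vs limit 120 → not met
3. incident-reporting audit 189 days ago vs limit 180 → not met
4. guard registration renewal 597 days ago vs limit 540 → not met
5. condition 'deploys armed guards' does not hold → requirement n/a → met
6. firearms qualification 107 days ago vs limit 90 → not met
7. use-of-force policy review 58 days ago vs limit 45 → not met
8. use-of-force policy absent → not met
9. uniform insignia approval present → met
10. guards working without current registration 3 > 1 → not met
11. client contract template present → met
Not met: 1, 2, 3, 4, 6, 7, 8, 10

1, 2, 3, 4, 6, 7, 8, 10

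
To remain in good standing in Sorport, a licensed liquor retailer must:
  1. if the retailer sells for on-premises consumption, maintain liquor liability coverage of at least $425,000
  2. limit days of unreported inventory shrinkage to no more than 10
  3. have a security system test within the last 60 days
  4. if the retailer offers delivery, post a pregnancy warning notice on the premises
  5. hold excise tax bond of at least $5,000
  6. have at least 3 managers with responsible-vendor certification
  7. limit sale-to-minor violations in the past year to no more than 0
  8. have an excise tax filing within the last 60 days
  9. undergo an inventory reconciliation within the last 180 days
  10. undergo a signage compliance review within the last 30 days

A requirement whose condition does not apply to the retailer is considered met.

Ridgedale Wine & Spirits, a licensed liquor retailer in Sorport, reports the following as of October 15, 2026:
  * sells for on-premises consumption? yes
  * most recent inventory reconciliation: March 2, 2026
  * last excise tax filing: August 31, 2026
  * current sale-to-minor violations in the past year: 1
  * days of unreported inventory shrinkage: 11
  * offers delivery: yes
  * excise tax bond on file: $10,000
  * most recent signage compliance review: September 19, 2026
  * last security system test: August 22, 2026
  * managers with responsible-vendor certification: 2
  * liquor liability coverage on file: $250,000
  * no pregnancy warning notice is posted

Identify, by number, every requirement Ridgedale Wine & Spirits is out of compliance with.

1. condition 'sells for on-premises consumption' holds; liquor liability coverage $250,000 < $425,000 → not met
2. days of unreported inventory shrinkage 11 > 10 → not met
3. security system test 54 days ago vs limit 60 → met
4. condition 'offers delivery' holds; pregnancy warning notice absent → not met
5. excise tax bond $10,000 ≥ $5,000 → met
6. managers with responsible-vendor certification 2 < 3 → not met
7. sale-to-minor violations in the past year 1 > 0 → not met
8. excise tax filing 45 days ago vs limit 60 → met
9. inventory reconciliation 227 days ago vs limit 180 → not met
10. signage compliance review 26 days ago vs limit 30 → met
Not met: 1, 2, 4, 6, 7, 9

1, 2, 4, 6, 7, 9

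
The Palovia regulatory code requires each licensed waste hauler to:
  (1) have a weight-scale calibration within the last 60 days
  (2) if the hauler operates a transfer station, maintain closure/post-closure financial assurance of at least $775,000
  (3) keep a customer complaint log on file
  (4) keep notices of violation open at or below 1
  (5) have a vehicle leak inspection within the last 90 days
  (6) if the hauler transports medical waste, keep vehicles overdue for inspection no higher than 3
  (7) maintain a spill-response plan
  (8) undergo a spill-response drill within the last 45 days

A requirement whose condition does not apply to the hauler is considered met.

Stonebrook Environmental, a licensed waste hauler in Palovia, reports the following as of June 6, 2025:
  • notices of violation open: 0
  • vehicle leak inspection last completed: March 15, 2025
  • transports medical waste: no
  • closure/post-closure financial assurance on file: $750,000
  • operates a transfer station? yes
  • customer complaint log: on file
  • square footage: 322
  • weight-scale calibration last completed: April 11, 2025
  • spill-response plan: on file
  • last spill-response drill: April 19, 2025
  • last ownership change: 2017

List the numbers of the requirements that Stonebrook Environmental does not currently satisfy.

1. weight-scale calibration 56 days ago vs limit 60 → met
2. condition 'operates a transfer station' holds; closure/post-closure financial assurance $750,000 < $775,000 → not met
3. customer complaint log present → met
4. notices of violation open 0 ≤ 1 → met
5. vehicle leak inspection 83 days ago vs limit 90 → met
6. condition 'transports medical waste' does not hold → requirement n/a → met
7. spill-response plan present → met
8. spill-response drill 48 days ago vs limit 45 → not met
Not met: 2, 8

2, 8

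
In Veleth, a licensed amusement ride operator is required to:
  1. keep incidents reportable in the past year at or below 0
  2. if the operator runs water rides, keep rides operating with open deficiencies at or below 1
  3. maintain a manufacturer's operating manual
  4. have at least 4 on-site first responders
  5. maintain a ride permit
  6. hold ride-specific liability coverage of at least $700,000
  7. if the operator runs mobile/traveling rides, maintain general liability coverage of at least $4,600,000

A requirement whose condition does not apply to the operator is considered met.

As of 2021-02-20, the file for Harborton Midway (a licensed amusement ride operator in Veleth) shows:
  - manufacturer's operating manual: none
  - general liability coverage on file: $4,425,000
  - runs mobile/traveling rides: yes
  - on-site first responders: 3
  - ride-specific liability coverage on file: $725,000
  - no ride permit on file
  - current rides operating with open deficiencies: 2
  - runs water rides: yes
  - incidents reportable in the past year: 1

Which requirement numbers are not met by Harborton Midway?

1. incidents reportable in the past year 1 > 0 → not met
2. condition 'runs water rides' holds; rides operating with open deficiencies 2 > 1 → not met
3. manufacturer's operating manual absent → not met
4. on-site first responders 3 < 4 → not met
5. ride permit absent → not met
6. ride-specific liability coverage $725,000 ≥ $700,000 → met
7. condition 'runs mobile/traveling rides' holds; general liability coverage $4,425,000 < $4,600,000 → not met
Not met: 1, 2, 3, 4, 5, 7

1, 2, 3, 4, 5, 7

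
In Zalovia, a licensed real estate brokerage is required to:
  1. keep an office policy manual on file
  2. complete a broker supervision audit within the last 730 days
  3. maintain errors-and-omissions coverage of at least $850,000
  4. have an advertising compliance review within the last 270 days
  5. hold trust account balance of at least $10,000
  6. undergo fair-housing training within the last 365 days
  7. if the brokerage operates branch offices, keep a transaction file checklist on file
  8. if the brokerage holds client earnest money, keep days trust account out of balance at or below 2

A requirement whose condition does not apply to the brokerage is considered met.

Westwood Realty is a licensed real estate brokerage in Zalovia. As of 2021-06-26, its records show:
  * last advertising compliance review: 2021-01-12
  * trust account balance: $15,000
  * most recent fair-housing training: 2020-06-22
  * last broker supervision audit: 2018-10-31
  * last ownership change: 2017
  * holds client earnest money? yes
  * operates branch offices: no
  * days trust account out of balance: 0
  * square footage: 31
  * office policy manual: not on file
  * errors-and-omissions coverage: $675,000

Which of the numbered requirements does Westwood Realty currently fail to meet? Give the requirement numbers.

1. office policy manual absent → not met
2. broker supervision audit 969 days ago vs limit 730 → not met
3. errors-and-omissions coverage $675,000 < $850,000 → not met
4. advertising compliance review 165 days ago vs limit 270 → met
5. trust account balance $15,000 ≥ $10,000 → met
6. fair-housing training 369 days ago vs limit 365 → not met
7. condition 'operates branch offices' does not hold → requirement n/a → met
8. condition 'holds client earnest money' holds; days trust account out of balance 0 ≤ 2 → met
Not met: 1, 2, 3, 6

1, 2, 3, 6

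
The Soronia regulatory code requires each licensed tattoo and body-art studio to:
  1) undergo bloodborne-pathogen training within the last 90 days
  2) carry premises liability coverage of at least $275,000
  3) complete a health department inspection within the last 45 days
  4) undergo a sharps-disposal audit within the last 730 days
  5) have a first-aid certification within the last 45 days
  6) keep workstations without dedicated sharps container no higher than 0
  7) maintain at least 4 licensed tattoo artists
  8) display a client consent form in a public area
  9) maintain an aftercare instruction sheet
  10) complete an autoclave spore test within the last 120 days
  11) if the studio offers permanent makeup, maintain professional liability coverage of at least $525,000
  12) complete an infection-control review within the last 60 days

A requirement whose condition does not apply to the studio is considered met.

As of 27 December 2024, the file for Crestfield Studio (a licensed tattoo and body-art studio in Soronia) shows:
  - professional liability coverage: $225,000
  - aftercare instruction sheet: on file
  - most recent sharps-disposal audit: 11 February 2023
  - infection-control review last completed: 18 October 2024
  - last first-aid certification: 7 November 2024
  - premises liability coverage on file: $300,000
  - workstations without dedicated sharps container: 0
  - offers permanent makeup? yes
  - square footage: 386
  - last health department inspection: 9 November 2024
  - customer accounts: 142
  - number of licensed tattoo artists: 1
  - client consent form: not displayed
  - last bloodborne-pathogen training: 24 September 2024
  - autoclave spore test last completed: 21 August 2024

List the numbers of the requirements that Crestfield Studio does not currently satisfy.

1, 3, 5, 7, 8, 10, 11, 12

1. bloodborne-pathogen training 94 days ago vs limit 90 → not met
2. premises liability coverage $300,000 ≥ $275,000 → met
3. health department inspection 48 days ago vs limit 45 → not met
4. sharps-disposal audit 685 days ago vs limit 730 → met
5. first-aid certification 50 days ago vs limit 45 → not met
6. workstations without dedicated sharps container 0 ≤ 0 → met
7. licensed tattoo artists 1 < 4 → not met
8. client consent form absent → not met
9. aftercare instruction sheet present → met
10. autoclave spore test 128 days ago vs limit 120 → not met
11. condition 'offers permanent makeup' holds; professional liability coverage $225,000 < $525,000 → not met
12. infection-control review 70 days ago vs limit 60 → not met
Not met: 1, 3, 5, 7, 8, 10, 11, 12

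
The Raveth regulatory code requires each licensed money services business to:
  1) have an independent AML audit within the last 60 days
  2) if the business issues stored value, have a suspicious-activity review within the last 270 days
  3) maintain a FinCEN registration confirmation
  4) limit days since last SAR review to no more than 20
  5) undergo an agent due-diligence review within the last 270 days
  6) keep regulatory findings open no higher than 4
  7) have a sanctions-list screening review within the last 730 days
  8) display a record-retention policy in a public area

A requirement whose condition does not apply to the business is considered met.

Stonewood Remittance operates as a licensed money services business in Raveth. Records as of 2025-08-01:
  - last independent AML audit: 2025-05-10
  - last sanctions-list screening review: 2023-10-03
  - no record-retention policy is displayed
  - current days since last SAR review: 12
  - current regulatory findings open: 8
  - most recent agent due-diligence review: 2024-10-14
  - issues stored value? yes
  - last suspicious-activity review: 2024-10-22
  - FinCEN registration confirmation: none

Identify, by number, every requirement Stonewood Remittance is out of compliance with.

1. independent AML audit 83 days ago vs limit 60 → not met
2. condition 'issues stored value' holds; suspicious-activity review 283 days ago vs limit 270 → not met
3. FinCEN registration confirmation absent → not met
4. days since last SAR review 12 ≤ 20 → met
5. agent due-diligence review 291 days ago vs limit 270 → not met
6. regulatory findings open 8 > 4 → not met
7. sanctions-list screening review 668 days ago vs limit 730 → met
8. record-retention policy absent → not met
Not met: 1, 2, 3, 5, 6, 8

1, 2, 3, 5, 6, 8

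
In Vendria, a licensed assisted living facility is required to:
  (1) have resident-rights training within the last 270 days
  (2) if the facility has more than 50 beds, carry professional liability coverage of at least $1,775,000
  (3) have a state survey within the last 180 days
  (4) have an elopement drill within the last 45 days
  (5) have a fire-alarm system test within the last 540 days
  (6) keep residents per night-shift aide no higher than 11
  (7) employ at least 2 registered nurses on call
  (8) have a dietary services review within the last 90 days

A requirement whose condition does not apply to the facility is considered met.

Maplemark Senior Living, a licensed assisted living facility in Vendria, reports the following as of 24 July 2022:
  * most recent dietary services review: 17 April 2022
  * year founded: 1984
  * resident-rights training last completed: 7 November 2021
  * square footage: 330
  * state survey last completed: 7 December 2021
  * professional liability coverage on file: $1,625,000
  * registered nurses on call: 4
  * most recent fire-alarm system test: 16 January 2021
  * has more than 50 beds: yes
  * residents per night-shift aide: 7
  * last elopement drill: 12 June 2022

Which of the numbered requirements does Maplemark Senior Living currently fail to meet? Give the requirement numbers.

1. resident-rights training 259 days ago vs limit 270 → met
2. condition 'has more than 50 beds' holds; professional liability coverage $1,625,000 < $1,775,000 → not met
3. state survey 229 days ago vs limit 180 → not met
4. elopement drill 42 days ago vs limit 45 → met
5. fire-alarm system test 554 days ago vs limit 540 → not met
6. residents per night-shift aide 7 ≤ 11 → met
7. registered nurses on call 4 ≥ 2 → met
8. dietary services review 98 days ago vs limit 90 → not met
Not met: 2, 3, 5, 8

2, 3, 5, 8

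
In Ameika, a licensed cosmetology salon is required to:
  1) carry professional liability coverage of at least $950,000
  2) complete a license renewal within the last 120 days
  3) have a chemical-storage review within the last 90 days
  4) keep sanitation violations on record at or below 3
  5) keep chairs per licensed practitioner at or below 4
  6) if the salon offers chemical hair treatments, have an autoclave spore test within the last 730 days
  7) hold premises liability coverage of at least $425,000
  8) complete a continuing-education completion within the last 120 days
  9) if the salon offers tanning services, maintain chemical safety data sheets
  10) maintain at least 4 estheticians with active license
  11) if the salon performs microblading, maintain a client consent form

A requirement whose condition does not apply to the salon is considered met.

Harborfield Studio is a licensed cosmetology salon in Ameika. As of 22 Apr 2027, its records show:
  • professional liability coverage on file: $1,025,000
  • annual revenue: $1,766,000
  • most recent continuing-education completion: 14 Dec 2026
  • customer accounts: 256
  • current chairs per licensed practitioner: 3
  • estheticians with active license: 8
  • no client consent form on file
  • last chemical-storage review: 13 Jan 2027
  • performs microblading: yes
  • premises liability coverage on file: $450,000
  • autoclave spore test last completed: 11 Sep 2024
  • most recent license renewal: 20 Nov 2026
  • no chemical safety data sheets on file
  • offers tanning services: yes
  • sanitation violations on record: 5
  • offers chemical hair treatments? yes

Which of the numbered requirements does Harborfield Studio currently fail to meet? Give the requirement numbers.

2, 3, 4, 6, 8, 9, 11

1. professional liability coverage $1,025,000 ≥ $950,000 → met
2. license renewal 153 days ago vs limit 120 → not met
3. chemical-storage review 99 days ago vs limit 90 → not met
4. sanitation violations on record 5 > 3 → not met
5. chairs per licensed practitioner 3 ≤ 4 → met
6. condition 'offers chemical hair treatments' holds; autoclave spore test 953 days ago vs limit 730 → not met
7. premises liability coverage $450,000 ≥ $425,000 → met
8. continuing-education completion 129 days ago vs limit 120 → not met
9. condition 'offers tanning services' holds; chemical safety data sheets absent → not met
10. estheticians with active license 8 ≥ 4 → met
11. condition 'performs microblading' holds; client consent form absent → not met
Not met: 2, 3, 4, 6, 8, 9, 11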